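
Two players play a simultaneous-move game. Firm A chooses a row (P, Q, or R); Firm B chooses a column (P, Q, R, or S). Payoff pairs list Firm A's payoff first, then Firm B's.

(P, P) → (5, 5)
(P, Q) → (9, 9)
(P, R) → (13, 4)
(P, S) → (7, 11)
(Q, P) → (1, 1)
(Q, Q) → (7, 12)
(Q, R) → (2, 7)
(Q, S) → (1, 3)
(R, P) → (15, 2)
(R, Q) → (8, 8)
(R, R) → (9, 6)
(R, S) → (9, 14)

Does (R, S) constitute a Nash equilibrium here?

Holding Firm B at S: Firm A gets 9 from R, versus 7 from P, 1 from Q. No profitable deviation for Firm A.
Holding Firm A at R: Firm B gets 14 from S, versus 2 from P, 8 from Q, 6 from R. No profitable deviation for Firm B either.

Yes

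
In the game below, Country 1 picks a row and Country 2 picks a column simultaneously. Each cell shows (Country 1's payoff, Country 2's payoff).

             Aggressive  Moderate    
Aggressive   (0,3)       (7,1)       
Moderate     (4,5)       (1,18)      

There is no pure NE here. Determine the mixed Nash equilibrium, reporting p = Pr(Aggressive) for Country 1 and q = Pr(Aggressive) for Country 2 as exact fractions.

Each player's mixing probability is pinned down by making the *other* player indifferent.
Country 2 indifferent between Aggressive and Moderate: p·3 + (1−p)·5 = p·1 + (1−p)·18 ⟹ 5 + (-2)p = 18 + (-17)p ⟹ p = 13/15.
Country 1 indifferent between Aggressive and Moderate: q·0 + (1−q)·7 = q·4 + (1−q)·1 ⟹ 7 + (-7)q = 1 + 3q ⟹ q = 3/5.

p = 13/15, q = 3/5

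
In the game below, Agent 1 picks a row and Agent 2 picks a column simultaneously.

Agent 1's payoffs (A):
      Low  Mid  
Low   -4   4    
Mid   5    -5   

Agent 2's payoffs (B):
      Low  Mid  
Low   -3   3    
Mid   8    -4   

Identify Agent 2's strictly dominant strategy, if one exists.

None

A strategy is strictly dominant if it gives Agent 2 a strictly higher payoff than every other strategy, against every choice by the opponent.
Low is not dominant: against Low, Mid gives 3 > -3.
Mid is not dominant: against Mid, Low gives 8 > -4.
No single strategy is best against every opponent action.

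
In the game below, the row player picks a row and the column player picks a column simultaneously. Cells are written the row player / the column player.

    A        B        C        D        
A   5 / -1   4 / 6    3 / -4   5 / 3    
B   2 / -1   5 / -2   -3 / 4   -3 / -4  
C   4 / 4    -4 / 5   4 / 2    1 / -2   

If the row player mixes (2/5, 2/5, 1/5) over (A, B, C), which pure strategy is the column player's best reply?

B

The column player's best reply maximizes expected payoff against the mix.
A: (2/5)·(-1) + (2/5)·(-1) + (1/5)·4 = 0
B: (2/5)·6 + (2/5)·(-2) + (1/5)·5 = 13/5
C: (2/5)·(-4) + (2/5)·4 + (1/5)·2 = 2/5
D: (2/5)·3 + (2/5)·(-4) + (1/5)·(-2) = -4/5
Highest expected payoff is 13/5, from B.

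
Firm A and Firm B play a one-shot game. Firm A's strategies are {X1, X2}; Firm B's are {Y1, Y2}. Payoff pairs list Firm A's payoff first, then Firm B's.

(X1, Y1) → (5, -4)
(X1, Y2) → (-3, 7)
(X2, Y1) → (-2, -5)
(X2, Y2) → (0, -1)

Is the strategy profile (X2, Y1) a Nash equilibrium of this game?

No

Holding Firm B at Y1: Firm A gets -2 from X2 but could get 5 by switching to X1. Firm A has a profitable deviation.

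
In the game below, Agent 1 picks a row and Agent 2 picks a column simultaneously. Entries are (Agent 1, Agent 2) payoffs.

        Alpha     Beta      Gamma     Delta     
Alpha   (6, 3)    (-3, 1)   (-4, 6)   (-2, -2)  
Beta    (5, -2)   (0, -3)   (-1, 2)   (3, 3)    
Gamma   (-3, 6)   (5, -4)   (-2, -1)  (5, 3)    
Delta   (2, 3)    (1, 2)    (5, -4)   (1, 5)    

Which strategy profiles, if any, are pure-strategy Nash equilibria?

Find each player's best response to every opponent strategy; NE are the intersections.
Agent 1's best responses — vs Alpha: Alpha (payoff 6); vs Beta: Gamma (payoff 5); vs Gamma: Delta (payoff 5); vs Delta: Gamma (payoff 5).
Agent 2's best responses — vs Alpha: Gamma (payoff 6); vs Beta: Delta (payoff 3); vs Gamma: Alpha (payoff 6); vs Delta: Delta (payoff 5).
No cell has both players best-responding. For instance, Agent 1's best reply to Alpha is Alpha, but against Alpha Agent 2 prefers Gamma over Alpha.

There is no pure-strategy Nash equilibrium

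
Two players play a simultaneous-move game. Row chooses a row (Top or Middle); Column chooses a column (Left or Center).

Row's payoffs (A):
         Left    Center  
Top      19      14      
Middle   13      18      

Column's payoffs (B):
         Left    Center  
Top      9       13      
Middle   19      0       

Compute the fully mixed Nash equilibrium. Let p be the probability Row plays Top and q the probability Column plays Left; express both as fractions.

In a mixed NE each player is indifferent between their pure strategies, so the opponent's mix sets the indifference.
Column indifferent between Left and Center: p·9 + (1−p)·19 = p·13 + (1−p)·0 ⟹ 19 + (-10)p = 0 + 13p ⟹ p = 19/23.
Row indifferent between Top and Middle: q·19 + (1−q)·14 = q·13 + (1−q)·18 ⟹ 14 + 5q = 18 + (-5)q ⟹ q = 2/5.

p = 19/23, q = 2/5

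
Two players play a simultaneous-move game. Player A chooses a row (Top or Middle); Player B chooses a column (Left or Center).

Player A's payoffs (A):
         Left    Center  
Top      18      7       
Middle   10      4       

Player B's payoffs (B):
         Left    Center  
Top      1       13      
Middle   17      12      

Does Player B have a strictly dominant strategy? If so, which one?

A strategy is strictly dominant if it gives Player B a strictly higher payoff than every other strategy, against every choice by the opponent.
Left is not dominant: against Top, Center gives 13 > 1.
Center is not dominant: against Middle, Left gives 17 > 12.
No single strategy is best against every opponent action.

None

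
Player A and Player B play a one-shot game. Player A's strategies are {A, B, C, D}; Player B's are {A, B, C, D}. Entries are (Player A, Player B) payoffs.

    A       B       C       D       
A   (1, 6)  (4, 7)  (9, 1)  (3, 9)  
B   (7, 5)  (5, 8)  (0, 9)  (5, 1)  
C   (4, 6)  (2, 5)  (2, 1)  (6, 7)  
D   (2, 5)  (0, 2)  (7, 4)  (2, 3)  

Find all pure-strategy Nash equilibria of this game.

Find each player's best response to every opponent strategy; NE are the intersections.
Player A's best responses — vs A: B (payoff 7); vs B: B (payoff 5); vs C: A (payoff 9); vs D: C (payoff 6).
Player B's best responses — vs A: D (payoff 9); vs B: C (payoff 9); vs C: D (payoff 7); vs D: A (payoff 5).
The only mutual best response is (C, D); neither player gains by switching there.

(C, D)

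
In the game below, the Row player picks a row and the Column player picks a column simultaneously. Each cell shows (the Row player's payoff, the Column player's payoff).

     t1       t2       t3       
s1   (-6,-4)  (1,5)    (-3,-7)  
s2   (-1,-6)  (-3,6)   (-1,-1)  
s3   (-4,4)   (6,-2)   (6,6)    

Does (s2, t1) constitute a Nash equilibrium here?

No

Holding the Column player at t1: the Row player gets -1 from s2, versus -6 from s1, -4 from s3. No profitable deviation for the Row player.
Holding the Row player at s2: the Column player gets -6 from t1 but could get 6 by switching to t2. The Column player has a profitable deviation.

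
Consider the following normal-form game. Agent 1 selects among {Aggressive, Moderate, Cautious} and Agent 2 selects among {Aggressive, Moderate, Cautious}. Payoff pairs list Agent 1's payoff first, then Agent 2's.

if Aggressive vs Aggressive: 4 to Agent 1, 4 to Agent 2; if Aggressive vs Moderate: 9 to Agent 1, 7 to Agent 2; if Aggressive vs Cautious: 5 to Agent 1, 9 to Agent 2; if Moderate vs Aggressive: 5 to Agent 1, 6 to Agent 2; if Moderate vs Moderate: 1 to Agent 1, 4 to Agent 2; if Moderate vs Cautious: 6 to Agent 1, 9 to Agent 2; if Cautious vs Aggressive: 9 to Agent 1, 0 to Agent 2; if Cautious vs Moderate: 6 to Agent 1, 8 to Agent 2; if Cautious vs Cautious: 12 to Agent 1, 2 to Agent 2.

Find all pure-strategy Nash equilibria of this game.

A profile is a Nash equilibrium when each player is best-responding to the other.
Agent 1's best responses — vs Aggressive: Cautious (payoff 9); vs Moderate: Aggressive (payoff 9); vs Cautious: Cautious (payoff 12).
Agent 2's best responses — vs Aggressive: Cautious (payoff 9); vs Moderate: Cautious (payoff 9); vs Cautious: Moderate (payoff 8).
No cell has both players best-responding. For instance, Agent 1's best reply to Cautious is Cautious, but against Cautious Agent 2 prefers Moderate over Cautious.

None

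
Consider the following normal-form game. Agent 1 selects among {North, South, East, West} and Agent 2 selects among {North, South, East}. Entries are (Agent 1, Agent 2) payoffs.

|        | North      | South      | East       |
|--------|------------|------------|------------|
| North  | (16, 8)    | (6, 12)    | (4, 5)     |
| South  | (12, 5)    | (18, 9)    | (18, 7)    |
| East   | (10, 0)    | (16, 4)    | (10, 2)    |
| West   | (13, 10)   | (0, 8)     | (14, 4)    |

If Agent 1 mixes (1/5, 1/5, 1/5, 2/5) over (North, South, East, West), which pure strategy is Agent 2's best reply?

South

Compute Agent 2's expected payoff from each pure strategy against the given mix.
North: (1/5)·8 + (1/5)·5 + (1/5)·0 + (2/5)·10 = 33/5
South: (1/5)·12 + (1/5)·9 + (1/5)·4 + (2/5)·8 = 41/5
East: (1/5)·5 + (1/5)·7 + (1/5)·2 + (2/5)·4 = 22/5
Highest expected payoff is 41/5, from South.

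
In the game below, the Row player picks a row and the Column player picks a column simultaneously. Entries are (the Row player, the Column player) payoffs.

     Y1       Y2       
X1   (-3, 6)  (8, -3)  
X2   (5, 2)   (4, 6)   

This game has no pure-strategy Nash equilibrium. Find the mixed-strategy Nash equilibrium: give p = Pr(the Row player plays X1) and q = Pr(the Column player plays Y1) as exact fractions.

Each player's mixing probability is pinned down by making the *other* player indifferent.
The Column player indifferent between Y1 and Y2: p·6 + (1−p)·2 = p·(-3) + (1−p)·6 ⟹ 2 + 4p = 6 + (-9)p ⟹ p = 4/13.
The Row player indifferent between X1 and X2: q·(-3) + (1−q)·8 = q·5 + (1−q)·4 ⟹ 8 + (-11)q = 4 + 1q ⟹ q = 1/3.

p = 4/13, q = 1/3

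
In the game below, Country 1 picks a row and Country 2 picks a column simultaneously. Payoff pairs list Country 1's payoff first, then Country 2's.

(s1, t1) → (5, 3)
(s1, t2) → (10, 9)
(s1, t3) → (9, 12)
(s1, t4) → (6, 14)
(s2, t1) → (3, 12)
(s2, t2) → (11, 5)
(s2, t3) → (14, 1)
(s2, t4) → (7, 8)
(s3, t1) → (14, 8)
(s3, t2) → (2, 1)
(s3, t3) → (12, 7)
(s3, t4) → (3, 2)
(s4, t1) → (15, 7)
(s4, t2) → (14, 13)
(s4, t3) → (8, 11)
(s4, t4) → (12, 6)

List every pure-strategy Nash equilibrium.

(s4, t2)

Check mutual best responses: a cell is a NE iff neither player can gain by unilaterally deviating.
Country 1's best responses — vs t1: s4 (payoff 15); vs t2: s4 (payoff 14); vs t3: s2 (payoff 14); vs t4: s4 (payoff 12).
Country 2's best responses — vs s1: t4 (payoff 14); vs s2: t1 (payoff 12); vs s3: t1 (payoff 8); vs s4: t2 (payoff 13).
The only mutual best response is (s4, t2); neither player gains by switching there.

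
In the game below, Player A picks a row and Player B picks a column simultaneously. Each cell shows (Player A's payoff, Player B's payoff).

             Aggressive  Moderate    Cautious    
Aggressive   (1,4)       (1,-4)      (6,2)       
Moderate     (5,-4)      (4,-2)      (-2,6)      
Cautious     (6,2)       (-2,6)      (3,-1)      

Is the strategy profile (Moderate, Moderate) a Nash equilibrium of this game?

Holding Player B at Moderate: Player A gets 4 from Moderate, versus 1 from Aggressive, -2 from Cautious. No profitable deviation for Player A.
Holding Player A at Moderate: Player B gets -2 from Moderate but could get 6 by switching to Cautious. Player B has a profitable deviation.

No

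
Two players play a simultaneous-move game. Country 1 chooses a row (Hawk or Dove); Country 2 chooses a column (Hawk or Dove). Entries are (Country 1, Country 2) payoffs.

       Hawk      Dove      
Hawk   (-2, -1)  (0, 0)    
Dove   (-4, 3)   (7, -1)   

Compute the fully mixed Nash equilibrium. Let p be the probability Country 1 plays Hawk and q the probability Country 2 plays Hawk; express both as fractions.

p = 4/5, q = 7/9

In a mixed NE each player is indifferent between their pure strategies, so the opponent's mix sets the indifference.
Country 2 indifferent between Hawk and Dove: p·(-1) + (1−p)·3 = p·0 + (1−p)·(-1) ⟹ 3 + (-4)p = (-1) + 1p ⟹ p = 4/5.
Country 1 indifferent between Hawk and Dove: q·(-2) + (1−q)·0 = q·(-4) + (1−q)·7 ⟹ 0 + (-2)q = 7 + (-11)q ⟹ q = 7/9.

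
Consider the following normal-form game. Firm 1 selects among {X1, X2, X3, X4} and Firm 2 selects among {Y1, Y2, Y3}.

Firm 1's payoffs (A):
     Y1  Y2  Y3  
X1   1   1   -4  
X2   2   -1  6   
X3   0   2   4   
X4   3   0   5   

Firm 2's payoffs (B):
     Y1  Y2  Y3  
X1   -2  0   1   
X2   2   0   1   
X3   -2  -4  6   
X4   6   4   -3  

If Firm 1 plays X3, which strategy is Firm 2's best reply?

With Firm 1 fixed at X3, Firm 2's payoffs are: Y1 → -2, Y2 → -4, Y3 → 6.
The maximum is 6, achieved by Y3.

Y3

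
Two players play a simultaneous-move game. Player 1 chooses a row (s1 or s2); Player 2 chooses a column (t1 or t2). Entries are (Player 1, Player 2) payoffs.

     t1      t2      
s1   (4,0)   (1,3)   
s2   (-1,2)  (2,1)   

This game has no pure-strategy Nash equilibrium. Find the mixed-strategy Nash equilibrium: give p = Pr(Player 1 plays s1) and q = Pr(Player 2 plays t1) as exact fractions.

p = 1/4, q = 1/6

In a mixed NE each player is indifferent between their pure strategies, so the opponent's mix sets the indifference.
Player 2 indifferent between t1 and t2: p·0 + (1−p)·2 = p·3 + (1−p)·1 ⟹ 2 + (-2)p = 1 + 2p ⟹ p = 1/4.
Player 1 indifferent between s1 and s2: q·4 + (1−q)·1 = q·(-1) + (1−q)·2 ⟹ 1 + 3q = 2 + (-3)q ⟹ q = 1/6.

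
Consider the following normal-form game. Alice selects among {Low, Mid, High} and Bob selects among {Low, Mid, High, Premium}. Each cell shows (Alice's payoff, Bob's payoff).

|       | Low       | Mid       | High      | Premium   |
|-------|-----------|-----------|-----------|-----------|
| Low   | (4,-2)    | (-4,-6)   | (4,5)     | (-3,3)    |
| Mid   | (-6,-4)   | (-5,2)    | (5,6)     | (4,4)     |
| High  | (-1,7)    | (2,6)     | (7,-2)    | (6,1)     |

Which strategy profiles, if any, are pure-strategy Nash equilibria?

No pure-strategy Nash equilibrium

A profile is a Nash equilibrium when each player is best-responding to the other.
Alice's best responses — vs Low: Low (payoff 4); vs Mid: High (payoff 2); vs High: High (payoff 7); vs Premium: High (payoff 6).
Bob's best responses — vs Low: High (payoff 5); vs Mid: High (payoff 6); vs High: Low (payoff 7).
No cell has both players best-responding. For instance, Alice's best reply to Mid is High, but against High Bob prefers Low over Mid.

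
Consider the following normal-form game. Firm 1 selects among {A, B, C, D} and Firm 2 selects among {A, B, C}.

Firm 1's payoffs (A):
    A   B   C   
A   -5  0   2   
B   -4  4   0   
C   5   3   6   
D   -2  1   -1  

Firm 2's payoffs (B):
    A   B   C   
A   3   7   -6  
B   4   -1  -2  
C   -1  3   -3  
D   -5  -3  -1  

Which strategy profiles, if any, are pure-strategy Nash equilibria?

A profile is a Nash equilibrium when each player is best-responding to the other.
Firm 1's best responses — vs A: C (payoff 5); vs B: B (payoff 4); vs C: C (payoff 6).
Firm 2's best responses — vs A: B (payoff 7); vs B: A (payoff 4); vs C: B (payoff 3); vs D: C (payoff -1).
No cell has both players best-responding. For instance, Firm 1's best reply to A is C, but against C Firm 2 prefers B over A.

There is no pure-strategy Nash equilibrium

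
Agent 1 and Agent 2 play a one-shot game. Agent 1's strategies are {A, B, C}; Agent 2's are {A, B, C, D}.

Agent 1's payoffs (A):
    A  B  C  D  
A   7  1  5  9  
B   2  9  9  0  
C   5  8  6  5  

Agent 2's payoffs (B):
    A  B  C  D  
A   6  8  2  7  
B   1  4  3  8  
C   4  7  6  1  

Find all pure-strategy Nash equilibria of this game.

There is no pure-strategy Nash equilibrium

Check mutual best responses: a cell is a NE iff neither player can gain by unilaterally deviating.
Agent 1's best responses — vs A: A (payoff 7); vs B: B (payoff 9); vs C: B (payoff 9); vs D: A (payoff 9).
Agent 2's best responses — vs A: B (payoff 8); vs B: D (payoff 8); vs C: B (payoff 7).
No cell has both players best-responding. For instance, Agent 1's best reply to B is B, but against B Agent 2 prefers D over B.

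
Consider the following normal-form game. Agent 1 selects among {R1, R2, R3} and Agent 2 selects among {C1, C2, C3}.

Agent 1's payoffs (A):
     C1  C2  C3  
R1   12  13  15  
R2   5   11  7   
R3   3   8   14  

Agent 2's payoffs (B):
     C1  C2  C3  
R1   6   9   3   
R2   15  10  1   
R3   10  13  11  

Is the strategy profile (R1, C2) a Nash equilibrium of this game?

Holding Agent 2 at C2: Agent 1 gets 13 from R1, versus 11 from R2, 8 from R3. No profitable deviation for Agent 1.
Holding Agent 1 at R1: Agent 2 gets 9 from C2, versus 6 from C1, 3 from C3. No profitable deviation for Agent 2 either.

Yes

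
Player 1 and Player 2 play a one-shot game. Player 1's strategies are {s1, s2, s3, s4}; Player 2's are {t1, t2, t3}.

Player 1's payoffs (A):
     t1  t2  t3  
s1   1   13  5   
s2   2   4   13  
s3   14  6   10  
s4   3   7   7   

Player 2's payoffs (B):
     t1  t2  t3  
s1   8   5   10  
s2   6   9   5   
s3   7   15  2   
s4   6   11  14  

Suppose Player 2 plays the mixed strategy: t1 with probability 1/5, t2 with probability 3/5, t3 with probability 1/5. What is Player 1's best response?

Player 1's best reply maximizes expected payoff against the mix.
s1: (1/5)·1 + (3/5)·13 + (1/5)·5 = 9
s2: (1/5)·2 + (3/5)·4 + (1/5)·13 = 27/5
s3: (1/5)·14 + (3/5)·6 + (1/5)·10 = 42/5
s4: (1/5)·3 + (3/5)·7 + (1/5)·7 = 31/5
Highest expected payoff is 9, from s1.

s1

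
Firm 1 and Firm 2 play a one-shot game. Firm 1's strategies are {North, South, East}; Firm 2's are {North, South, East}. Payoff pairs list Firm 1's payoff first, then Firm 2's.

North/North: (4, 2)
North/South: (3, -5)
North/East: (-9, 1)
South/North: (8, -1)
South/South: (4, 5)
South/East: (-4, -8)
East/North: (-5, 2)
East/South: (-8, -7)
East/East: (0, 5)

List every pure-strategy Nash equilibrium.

Find each player's best response to every opponent strategy; NE are the intersections.
Firm 1's best responses — vs North: South (payoff 8); vs South: South (payoff 4); vs East: East (payoff 0).
Firm 2's best responses — vs North: North (payoff 2); vs South: South (payoff 5); vs East: East (payoff 5).
Mutual best responses occur at (South, South) and (East, East); at each, neither player gains by switching.

(South, South) and (East, East)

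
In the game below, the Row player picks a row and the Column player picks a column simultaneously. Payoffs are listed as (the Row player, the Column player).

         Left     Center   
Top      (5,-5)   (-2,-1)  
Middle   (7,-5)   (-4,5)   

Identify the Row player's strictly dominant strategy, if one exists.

None

Check whether one of the Row player's strategies beats all alternatives regardless of what the opponent does.
Top is not dominant: against Left, Middle gives 7 > 5.
Middle is not dominant: against Center, Top gives -2 > -4.
No single strategy is best against every opponent action.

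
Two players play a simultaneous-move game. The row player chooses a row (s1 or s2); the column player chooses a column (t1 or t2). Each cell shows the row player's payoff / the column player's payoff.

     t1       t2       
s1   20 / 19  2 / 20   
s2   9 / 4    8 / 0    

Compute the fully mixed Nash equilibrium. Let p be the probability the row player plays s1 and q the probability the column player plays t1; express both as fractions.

p = 4/5, q = 6/17

In a mixed NE each player is indifferent between their pure strategies, so the opponent's mix sets the indifference.
The column player indifferent between t1 and t2: p·19 + (1−p)·4 = p·20 + (1−p)·0 ⟹ 4 + 15p = 0 + 20p ⟹ p = 4/5.
The row player indifferent between s1 and s2: q·20 + (1−q)·2 = q·9 + (1−q)·8 ⟹ 2 + 18q = 8 + 1q ⟹ q = 6/17.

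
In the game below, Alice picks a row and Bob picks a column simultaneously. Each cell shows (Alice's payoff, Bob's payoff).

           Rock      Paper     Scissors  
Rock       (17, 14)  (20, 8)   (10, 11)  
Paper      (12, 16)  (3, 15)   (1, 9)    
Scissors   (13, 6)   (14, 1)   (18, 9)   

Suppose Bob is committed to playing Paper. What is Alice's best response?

With Bob fixed at Paper, Alice's payoffs are: Rock → 20, Paper → 3, Scissors → 14.
The maximum is 20, achieved by Rock.

Rock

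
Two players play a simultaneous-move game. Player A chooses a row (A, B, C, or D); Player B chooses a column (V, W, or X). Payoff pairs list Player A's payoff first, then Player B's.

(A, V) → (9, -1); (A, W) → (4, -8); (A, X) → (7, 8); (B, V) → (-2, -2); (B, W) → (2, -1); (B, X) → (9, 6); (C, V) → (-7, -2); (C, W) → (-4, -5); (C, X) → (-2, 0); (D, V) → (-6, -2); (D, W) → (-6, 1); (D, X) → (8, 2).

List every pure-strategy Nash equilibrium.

A profile is a Nash equilibrium when each player is best-responding to the other.
Player A's best responses — vs V: A (payoff 9); vs W: A (payoff 4); vs X: B (payoff 9).
Player B's best responses — vs A: X (payoff 8); vs B: X (payoff 6); vs C: X (payoff 0); vs D: X (payoff 2).
The only mutual best response is (B, X); neither player gains by switching there.

(B, X)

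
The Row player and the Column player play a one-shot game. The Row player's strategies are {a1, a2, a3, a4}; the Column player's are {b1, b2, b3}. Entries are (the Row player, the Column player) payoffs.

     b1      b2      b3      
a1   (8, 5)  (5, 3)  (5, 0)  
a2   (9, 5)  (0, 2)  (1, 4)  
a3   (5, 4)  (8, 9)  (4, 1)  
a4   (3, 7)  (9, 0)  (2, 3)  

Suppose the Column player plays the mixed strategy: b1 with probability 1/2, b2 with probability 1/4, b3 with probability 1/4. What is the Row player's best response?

a1

Compute the Row player's expected payoff from each pure strategy against the given mix.
a1: (1/2)·8 + (1/4)·5 + (1/4)·5 = 13/2
a2: (1/2)·9 + (1/4)·0 + (1/4)·1 = 19/4
a3: (1/2)·5 + (1/4)·8 + (1/4)·4 = 11/2
a4: (1/2)·3 + (1/4)·9 + (1/4)·2 = 17/4
Highest expected payoff is 13/2, from a1.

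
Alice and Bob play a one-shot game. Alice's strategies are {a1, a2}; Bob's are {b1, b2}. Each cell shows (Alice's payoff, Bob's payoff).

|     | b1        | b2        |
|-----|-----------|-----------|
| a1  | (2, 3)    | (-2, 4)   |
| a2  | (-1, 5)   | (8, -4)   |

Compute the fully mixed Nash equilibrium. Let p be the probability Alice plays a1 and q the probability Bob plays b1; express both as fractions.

p = 9/10, q = 10/13

In a mixed NE each player is indifferent between their pure strategies, so the opponent's mix sets the indifference.
Bob indifferent between b1 and b2: p·3 + (1−p)·5 = p·4 + (1−p)·(-4) ⟹ 5 + (-2)p = (-4) + 8p ⟹ p = 9/10.
Alice indifferent between a1 and a2: q·2 + (1−q)·(-2) = q·(-1) + (1−q)·8 ⟹ (-2) + 4q = 8 + (-9)q ⟹ q = 10/13.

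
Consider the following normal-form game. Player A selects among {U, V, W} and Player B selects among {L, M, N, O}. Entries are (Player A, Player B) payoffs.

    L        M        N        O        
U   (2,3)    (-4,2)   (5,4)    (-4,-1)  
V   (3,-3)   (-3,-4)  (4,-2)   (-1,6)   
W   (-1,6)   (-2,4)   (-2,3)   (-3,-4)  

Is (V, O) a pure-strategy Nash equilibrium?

Holding Player B at O: Player A gets -1 from V, versus -4 from U, -3 from W. No profitable deviation for Player A.
Holding Player A at V: Player B gets 6 from O, versus -3 from L, -4 from M, -2 from N. No profitable deviation for Player B either.

Yes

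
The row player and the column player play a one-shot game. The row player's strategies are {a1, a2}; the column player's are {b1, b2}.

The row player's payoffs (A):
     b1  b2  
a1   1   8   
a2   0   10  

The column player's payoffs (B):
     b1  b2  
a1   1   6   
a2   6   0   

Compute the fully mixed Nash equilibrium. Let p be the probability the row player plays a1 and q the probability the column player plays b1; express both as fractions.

Each player's mixing probability is pinned down by making the *other* player indifferent.
The column player indifferent between b1 and b2: p·1 + (1−p)·6 = p·6 + (1−p)·0 ⟹ 6 + (-5)p = 0 + 6p ⟹ p = 6/11.
The row player indifferent between a1 and a2: q·1 + (1−q)·8 = q·0 + (1−q)·10 ⟹ 8 + (-7)q = 10 + (-10)q ⟹ q = 2/3.

p = 6/11, q = 2/3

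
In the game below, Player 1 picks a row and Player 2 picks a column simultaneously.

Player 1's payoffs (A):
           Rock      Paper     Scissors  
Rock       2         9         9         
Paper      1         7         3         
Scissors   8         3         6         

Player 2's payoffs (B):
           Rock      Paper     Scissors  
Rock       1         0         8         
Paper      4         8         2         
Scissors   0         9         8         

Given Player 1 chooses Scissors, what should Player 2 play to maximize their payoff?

With Player 1 fixed at Scissors, Player 2's payoffs are: Rock → 0, Paper → 9, Scissors → 8.
The maximum is 9, achieved by Paper.

Paper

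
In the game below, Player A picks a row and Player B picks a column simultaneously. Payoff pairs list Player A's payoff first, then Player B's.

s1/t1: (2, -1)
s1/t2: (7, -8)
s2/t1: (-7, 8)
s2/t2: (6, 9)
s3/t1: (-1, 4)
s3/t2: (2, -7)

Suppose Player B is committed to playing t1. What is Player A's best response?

With Player B fixed at t1, Player A's payoffs are: s1 → 2, s2 → -7, s3 → -1.
The maximum is 2, achieved by s1.

s1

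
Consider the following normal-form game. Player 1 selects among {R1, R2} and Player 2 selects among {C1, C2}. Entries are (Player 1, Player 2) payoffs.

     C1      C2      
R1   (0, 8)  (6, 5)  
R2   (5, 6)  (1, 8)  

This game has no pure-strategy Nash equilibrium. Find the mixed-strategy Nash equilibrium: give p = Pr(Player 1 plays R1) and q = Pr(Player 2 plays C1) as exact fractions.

Each player's mixing probability is pinned down by making the *other* player indifferent.
Player 2 indifferent between C1 and C2: p·8 + (1−p)·6 = p·5 + (1−p)·8 ⟹ 6 + 2p = 8 + (-3)p ⟹ p = 2/5.
Player 1 indifferent between R1 and R2: q·0 + (1−q)·6 = q·5 + (1−q)·1 ⟹ 6 + (-6)q = 1 + 4q ⟹ q = 1/2.

p = 2/5, q = 1/2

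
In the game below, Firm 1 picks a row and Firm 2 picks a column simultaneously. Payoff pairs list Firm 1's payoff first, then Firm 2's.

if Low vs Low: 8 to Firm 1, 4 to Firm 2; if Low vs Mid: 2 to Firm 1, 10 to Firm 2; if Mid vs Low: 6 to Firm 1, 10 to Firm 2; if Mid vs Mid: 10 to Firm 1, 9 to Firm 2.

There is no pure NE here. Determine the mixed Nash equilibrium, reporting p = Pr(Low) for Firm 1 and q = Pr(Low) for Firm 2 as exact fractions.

In a mixed NE each player is indifferent between their pure strategies, so the opponent's mix sets the indifference.
Firm 2 indifferent between Low and Mid: p·4 + (1−p)·10 = p·10 + (1−p)·9 ⟹ 10 + (-6)p = 9 + 1p ⟹ p = 1/7.
Firm 1 indifferent between Low and Mid: q·8 + (1−q)·2 = q·6 + (1−q)·10 ⟹ 2 + 6q = 10 + (-4)q ⟹ q = 4/5.

p = 1/7, q = 4/5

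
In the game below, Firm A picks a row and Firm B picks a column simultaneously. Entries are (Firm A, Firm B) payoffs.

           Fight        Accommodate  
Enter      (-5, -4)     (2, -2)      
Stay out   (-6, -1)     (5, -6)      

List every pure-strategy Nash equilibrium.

Find each player's best response to every opponent strategy; NE are the intersections.
Firm A's best responses — vs Fight: Enter (payoff -5); vs Accommodate: Stay out (payoff 5).
Firm B's best responses — vs Enter: Accommodate (payoff -2); vs Stay out: Fight (payoff -1).
No cell has both players best-responding. For instance, Firm A's best reply to Accommodate is Stay out, but against Stay out Firm B prefers Fight over Accommodate.

There is no pure-strategy Nash equilibrium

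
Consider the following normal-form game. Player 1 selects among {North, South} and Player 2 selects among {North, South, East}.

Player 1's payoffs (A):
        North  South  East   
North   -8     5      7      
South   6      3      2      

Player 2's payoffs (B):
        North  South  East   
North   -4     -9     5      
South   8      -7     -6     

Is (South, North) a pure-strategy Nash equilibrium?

Yes

Holding Player 2 at North: Player 1 gets 6 from South, versus -8 from North. No profitable deviation for Player 1.
Holding Player 1 at South: Player 2 gets 8 from North, versus -7 from South, -6 from East. No profitable deviation for Player 2 either.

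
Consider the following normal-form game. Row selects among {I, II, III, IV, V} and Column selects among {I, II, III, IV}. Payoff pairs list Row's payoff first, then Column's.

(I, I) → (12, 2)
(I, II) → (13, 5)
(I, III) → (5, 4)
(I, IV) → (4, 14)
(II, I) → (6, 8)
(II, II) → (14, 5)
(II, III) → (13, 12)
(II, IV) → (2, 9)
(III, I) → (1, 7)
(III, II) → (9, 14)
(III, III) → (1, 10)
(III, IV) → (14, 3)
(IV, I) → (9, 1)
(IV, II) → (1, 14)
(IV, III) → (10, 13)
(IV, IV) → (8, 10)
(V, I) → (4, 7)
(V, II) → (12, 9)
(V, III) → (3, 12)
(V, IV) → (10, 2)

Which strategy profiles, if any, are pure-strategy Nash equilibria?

Check mutual best responses: a cell is a NE iff neither player can gain by unilaterally deviating.
Row's best responses — vs I: I (payoff 12); vs II: II (payoff 14); vs III: II (payoff 13); vs IV: III (payoff 14).
Column's best responses — vs I: IV (payoff 14); vs II: III (payoff 12); vs III: II (payoff 14); vs IV: II (payoff 14); vs V: III (payoff 12).
The only mutual best response is (II, III); neither player gains by switching there.

(II, III)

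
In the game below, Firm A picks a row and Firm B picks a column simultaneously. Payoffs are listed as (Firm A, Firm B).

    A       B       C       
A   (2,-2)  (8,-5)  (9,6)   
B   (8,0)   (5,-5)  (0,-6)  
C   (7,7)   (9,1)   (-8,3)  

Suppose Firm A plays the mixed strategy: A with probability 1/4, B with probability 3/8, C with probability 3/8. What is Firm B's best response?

Firm B's best reply maximizes expected payoff against the mix.
A: (1/4)·(-2) + (3/8)·0 + (3/8)·7 = 17/8
B: (1/4)·(-5) + (3/8)·(-5) + (3/8)·1 = -11/4
C: (1/4)·6 + (3/8)·(-6) + (3/8)·3 = 3/8
Highest expected payoff is 17/8, from A.

A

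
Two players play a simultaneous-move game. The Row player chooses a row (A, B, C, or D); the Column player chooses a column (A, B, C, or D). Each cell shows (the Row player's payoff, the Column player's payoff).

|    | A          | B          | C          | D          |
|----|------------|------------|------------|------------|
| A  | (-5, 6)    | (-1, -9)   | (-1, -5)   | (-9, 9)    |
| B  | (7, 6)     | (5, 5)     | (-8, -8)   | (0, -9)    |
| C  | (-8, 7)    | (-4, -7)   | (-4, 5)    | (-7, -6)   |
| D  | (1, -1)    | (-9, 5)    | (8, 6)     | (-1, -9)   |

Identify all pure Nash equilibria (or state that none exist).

Check mutual best responses: a cell is a NE iff neither player can gain by unilaterally deviating.
The Row player's best responses — vs A: B (payoff 7); vs B: B (payoff 5); vs C: D (payoff 8); vs D: B (payoff 0).
The Column player's best responses — vs A: D (payoff 9); vs B: A (payoff 6); vs C: A (payoff 7); vs D: C (payoff 6).
Mutual best responses occur at (B, A) and (D, C); at each, neither player gains by switching.

(B, A) and (D, C)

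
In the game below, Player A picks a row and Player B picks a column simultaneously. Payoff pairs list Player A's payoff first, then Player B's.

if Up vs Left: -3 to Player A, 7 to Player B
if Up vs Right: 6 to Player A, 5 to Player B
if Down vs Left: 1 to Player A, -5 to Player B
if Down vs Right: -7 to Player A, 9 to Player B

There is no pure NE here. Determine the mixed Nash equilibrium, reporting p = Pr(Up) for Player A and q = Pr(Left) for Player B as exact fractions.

In a mixed NE each player is indifferent between their pure strategies, so the opponent's mix sets the indifference.
Player B indifferent between Left and Right: p·7 + (1−p)·(-5) = p·5 + (1−p)·9 ⟹ (-5) + 12p = 9 + (-4)p ⟹ p = 7/8.
Player A indifferent between Up and Down: q·(-3) + (1−q)·6 = q·1 + (1−q)·(-7) ⟹ 6 + (-9)q = (-7) + 8q ⟹ q = 13/17.

p = 7/8, q = 13/17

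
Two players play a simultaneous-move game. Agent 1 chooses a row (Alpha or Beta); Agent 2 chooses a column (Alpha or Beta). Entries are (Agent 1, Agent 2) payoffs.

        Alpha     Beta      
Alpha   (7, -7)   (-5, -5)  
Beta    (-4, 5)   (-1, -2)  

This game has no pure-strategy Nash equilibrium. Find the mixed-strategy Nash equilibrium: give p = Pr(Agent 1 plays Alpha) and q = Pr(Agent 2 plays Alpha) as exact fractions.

p = 7/9, q = 4/15

In a mixed NE each player is indifferent between their pure strategies, so the opponent's mix sets the indifference.
Agent 2 indifferent between Alpha and Beta: p·(-7) + (1−p)·5 = p·(-5) + (1−p)·(-2) ⟹ 5 + (-12)p = (-2) + (-3)p ⟹ p = 7/9.
Agent 1 indifferent between Alpha and Beta: q·7 + (1−q)·(-5) = q·(-4) + (1−q)·(-1) ⟹ (-5) + 12q = (-1) + (-3)q ⟹ q = 4/15.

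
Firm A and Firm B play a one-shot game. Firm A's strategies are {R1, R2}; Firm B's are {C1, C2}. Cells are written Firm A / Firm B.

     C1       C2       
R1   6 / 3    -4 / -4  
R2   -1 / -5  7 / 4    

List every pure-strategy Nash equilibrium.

Find each player's best response to every opponent strategy; NE are the intersections.
Firm A's best responses — vs C1: R1 (payoff 6); vs C2: R2 (payoff 7).
Firm B's best responses — vs R1: C1 (payoff 3); vs R2: C2 (payoff 4).
Mutual best responses occur at (R1, C1) and (R2, C2); at each, neither player gains by switching.

(R1, C1) and (R2, C2)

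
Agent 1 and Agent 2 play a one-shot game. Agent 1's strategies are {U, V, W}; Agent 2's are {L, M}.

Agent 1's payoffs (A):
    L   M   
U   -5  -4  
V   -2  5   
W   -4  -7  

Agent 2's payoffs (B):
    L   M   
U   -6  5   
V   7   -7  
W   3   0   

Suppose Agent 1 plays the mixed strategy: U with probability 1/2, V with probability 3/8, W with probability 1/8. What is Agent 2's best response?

L

Compute Agent 2's expected payoff from each pure strategy against the given mix.
L: (1/2)·(-6) + (3/8)·7 + (1/8)·3 = 0
M: (1/2)·5 + (3/8)·(-7) + (1/8)·0 = -1/8
Highest expected payoff is 0, from L.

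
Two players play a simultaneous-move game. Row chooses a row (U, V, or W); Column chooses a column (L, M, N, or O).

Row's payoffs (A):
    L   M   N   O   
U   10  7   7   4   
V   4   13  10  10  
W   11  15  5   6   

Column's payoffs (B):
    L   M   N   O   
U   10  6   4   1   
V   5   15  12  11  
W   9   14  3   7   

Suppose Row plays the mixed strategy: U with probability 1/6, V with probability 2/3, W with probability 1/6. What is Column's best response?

Column's best reply maximizes expected payoff against the mix.
L: (1/6)·10 + (2/3)·5 + (1/6)·9 = 13/2
M: (1/6)·6 + (2/3)·15 + (1/6)·14 = 40/3
N: (1/6)·4 + (2/3)·12 + (1/6)·3 = 55/6
O: (1/6)·1 + (2/3)·11 + (1/6)·7 = 26/3
Highest expected payoff is 40/3, from M.

M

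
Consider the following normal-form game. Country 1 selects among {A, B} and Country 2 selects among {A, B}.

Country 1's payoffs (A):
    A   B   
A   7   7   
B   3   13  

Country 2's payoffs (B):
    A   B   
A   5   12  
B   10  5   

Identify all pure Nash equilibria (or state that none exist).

Find each player's best response to every opponent strategy; NE are the intersections.
Country 1's best responses — vs A: A (payoff 7); vs B: B (payoff 13).
Country 2's best responses — vs A: B (payoff 12); vs B: A (payoff 10).
No cell has both players best-responding. For instance, Country 1's best reply to A is A, but against A Country 2 prefers B over A.

None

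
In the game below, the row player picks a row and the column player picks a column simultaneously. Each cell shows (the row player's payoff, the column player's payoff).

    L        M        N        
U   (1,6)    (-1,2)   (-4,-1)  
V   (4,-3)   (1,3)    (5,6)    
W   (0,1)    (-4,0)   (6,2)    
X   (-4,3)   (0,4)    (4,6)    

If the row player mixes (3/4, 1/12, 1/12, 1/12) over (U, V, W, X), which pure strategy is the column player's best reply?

L

The column player's best reply maximizes expected payoff against the mix.
L: (3/4)·6 + (1/12)·(-3) + (1/12)·1 + (1/12)·3 = 55/12
M: (3/4)·2 + (1/12)·3 + (1/12)·0 + (1/12)·4 = 25/12
N: (3/4)·(-1) + (1/12)·6 + (1/12)·2 + (1/12)·6 = 5/12
Highest expected payoff is 55/12, from L.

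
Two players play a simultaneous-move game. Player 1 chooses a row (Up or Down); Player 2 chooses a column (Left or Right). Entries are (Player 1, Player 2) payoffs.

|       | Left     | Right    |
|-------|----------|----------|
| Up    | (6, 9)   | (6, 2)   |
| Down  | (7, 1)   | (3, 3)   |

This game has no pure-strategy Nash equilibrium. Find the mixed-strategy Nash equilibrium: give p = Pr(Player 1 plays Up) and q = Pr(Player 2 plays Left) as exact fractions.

Each player's mixing probability is pinned down by making the *other* player indifferent.
Player 2 indifferent between Left and Right: p·9 + (1−p)·1 = p·2 + (1−p)·3 ⟹ 1 + 8p = 3 + (-1)p ⟹ p = 2/9.
Player 1 indifferent between Up and Down: q·6 + (1−q)·6 = q·7 + (1−q)·3 ⟹ 6 + 0q = 3 + 4q ⟹ q = 3/4.

p = 2/9, q = 3/4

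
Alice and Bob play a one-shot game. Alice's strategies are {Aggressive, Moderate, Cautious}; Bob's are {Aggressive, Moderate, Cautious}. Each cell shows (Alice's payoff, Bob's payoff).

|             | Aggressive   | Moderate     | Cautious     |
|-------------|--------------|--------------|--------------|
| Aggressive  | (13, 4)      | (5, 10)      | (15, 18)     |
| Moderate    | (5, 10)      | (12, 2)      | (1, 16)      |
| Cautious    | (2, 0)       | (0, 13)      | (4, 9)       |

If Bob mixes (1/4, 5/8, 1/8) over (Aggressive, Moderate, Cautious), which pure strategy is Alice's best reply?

Alice's best reply maximizes expected payoff against the mix.
Aggressive: (1/4)·13 + (5/8)·5 + (1/8)·15 = 33/4
Moderate: (1/4)·5 + (5/8)·12 + (1/8)·1 = 71/8
Cautious: (1/4)·2 + (5/8)·0 + (1/8)·4 = 1
Highest expected payoff is 71/8, from Moderate.

Moderate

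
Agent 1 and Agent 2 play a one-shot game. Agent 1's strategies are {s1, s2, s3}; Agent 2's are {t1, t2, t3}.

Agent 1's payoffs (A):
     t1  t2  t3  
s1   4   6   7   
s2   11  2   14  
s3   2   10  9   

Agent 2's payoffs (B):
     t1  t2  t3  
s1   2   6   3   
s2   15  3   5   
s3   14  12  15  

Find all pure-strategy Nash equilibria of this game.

A profile is a Nash equilibrium when each player is best-responding to the other.
Agent 1's best responses — vs t1: s2 (payoff 11); vs t2: s3 (payoff 10); vs t3: s2 (payoff 14).
Agent 2's best responses — vs s1: t2 (payoff 6); vs s2: t1 (payoff 15); vs s3: t3 (payoff 15).
The only mutual best response is (s2, t1); neither player gains by switching there.

(s2, t1)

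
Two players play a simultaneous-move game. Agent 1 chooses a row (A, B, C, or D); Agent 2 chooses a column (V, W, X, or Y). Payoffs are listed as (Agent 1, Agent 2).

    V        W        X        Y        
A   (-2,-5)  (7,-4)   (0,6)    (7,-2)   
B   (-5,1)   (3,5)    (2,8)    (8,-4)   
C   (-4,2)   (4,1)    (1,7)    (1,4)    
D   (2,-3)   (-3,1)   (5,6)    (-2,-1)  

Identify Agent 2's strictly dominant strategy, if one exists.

A strategy is strictly dominant if it gives Agent 2 a strictly higher payoff than every other strategy, against every choice by the opponent.
X strictly dominates: vs A: 6 > each of {-5, -4, -2}; vs B: 8 > each of {1, 5, -4}; vs C: 7 > each of {2, 1, 4}; vs D: 6 > each of {-3, 1, -1}.

X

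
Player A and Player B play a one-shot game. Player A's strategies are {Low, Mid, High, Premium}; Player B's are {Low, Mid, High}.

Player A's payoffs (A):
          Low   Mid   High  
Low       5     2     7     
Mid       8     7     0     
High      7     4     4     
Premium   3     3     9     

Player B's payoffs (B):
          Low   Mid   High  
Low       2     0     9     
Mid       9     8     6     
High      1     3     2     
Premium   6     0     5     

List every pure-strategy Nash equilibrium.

Find each player's best response to every opponent strategy; NE are the intersections.
Player A's best responses — vs Low: Mid (payoff 8); vs Mid: Mid (payoff 7); vs High: Premium (payoff 9).
Player B's best responses — vs Low: High (payoff 9); vs Mid: Low (payoff 9); vs High: Mid (payoff 3); vs Premium: Low (payoff 6).
The only mutual best response is (Mid, Low); neither player gains by switching there.

(Mid, Low)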